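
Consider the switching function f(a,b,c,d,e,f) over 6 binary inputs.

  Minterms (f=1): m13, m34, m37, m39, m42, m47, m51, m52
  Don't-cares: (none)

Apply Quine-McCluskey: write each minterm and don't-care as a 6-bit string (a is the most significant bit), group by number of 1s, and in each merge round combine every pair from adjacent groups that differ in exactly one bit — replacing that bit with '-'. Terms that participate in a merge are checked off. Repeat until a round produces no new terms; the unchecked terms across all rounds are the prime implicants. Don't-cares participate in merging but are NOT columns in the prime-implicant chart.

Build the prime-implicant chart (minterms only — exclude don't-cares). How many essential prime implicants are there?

Round 0: 001101 100010✓ 100101✓ 100111✓ 101010✓ 101111✓ 110011 110100
Round 1: 10-010 10-111 1001-1
PIs = {001101, 10-010, 10-111, 1001-1, 110011, 110100}
Coverage chart:
  m13: 001101 ←essential
  m34: 10-010 ←essential
  m37: 1001-1 ←essential
  m39: 10-111,1001-1
  m42: 10-010 ←essential
  m47: 10-111 ←essential
  m51: 110011 ←essential
  m52: 110100 ←essential
Essential: 001101, 10-010, 10-111, 1001-1, 110011, 110100

6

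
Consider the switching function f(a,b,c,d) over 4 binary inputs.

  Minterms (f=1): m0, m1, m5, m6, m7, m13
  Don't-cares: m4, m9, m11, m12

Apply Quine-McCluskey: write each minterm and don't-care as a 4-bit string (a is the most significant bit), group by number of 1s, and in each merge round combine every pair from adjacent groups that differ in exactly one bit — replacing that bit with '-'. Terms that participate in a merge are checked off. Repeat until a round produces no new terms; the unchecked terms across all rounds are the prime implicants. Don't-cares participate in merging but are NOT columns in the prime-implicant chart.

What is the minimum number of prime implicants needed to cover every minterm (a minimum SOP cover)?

3

[col 0] 0000*, 0001*, 0100*, 0101*, 0110*, 0111*, 1001*, 1011*, 1100*, 1101*
[col 1] -001*, -100*, -101*, 0-00*, 0-01*, 000-*, 01-0*, 01-1*, 010-*, 011-*, 1-01*, 10-1, 110-*
[col 2] --01, -10-, 0-0-, 01--
Prime implicants: --01, -10-, 0-0-, 01--, 10-1
PI chart (minterm → PIs covering it):
  0 | 0-0-  (sole → essential)
  1 | --01,0-0-
  5 | --01,-10-,0-0-,01--
  6 | 01--  (sole → essential)
  7 | 01--  (sole → essential)
  13 | --01,-10-
Essential prime implicants: 0-0-, 01--
Petrick residual → --01
Minimum SOP uses 3 PIs: c'd + a'c' + a'b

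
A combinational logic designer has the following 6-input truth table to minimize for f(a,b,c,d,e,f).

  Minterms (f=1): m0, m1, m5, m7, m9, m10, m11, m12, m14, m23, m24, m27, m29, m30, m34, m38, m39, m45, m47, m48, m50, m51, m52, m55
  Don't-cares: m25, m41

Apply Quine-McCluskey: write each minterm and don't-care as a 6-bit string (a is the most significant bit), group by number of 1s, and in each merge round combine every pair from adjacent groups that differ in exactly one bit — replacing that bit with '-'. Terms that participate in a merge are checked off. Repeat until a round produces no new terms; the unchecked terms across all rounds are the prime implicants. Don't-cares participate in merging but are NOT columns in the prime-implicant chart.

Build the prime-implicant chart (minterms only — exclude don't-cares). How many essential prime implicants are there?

8

Round 0: 000000✓ 000001✓ 000101✓ 000111✓ 001001✓ 001010✓ 001011✓ 001100✓ 001110✓ 010111✓ 011000✓ 011001✓ 011011✓ 011101✓ 011110✓ 100010✓ 100110✓ 100111✓ 101001✓ 101101✓ 101111✓ 110000✓ 110010✓ 110011✓ 110100✓ 110111✓
Round 1: -00111✓ -01001 -10111✓ 0-0111✓ 0-1001✓ 0-1011✓ 0-1110 00-001 000-01 00000- 0001-1 001-10 0010-1✓ 00101- 0011-0 011-01 0110-1✓ 01100- 1-0010 1-0111✓ 10-111 100-10 10011- 101-01 1011-1 110-00 110-11 1100-0 11001-
Round 2: --0111 0-10-1
PIs = {--0111, -01001, 0-10-1, 0-1110, 00-001, 000-01, 00000-, 0001-1, 001-10, 00101-, 0011-0, 011-01, 01100-, 1-0010, 10-111, 100-10, 10011-, 101-01, 1011-1, 110-00, 110-11, 1100-0, 11001-}
Coverage chart:
  m0: 00000- ←essential
  m1: 00-001,000-01,00000-
  m5: 000-01,0001-1
  m7: --0111,0001-1
  m9: -01001,0-10-1,00-001
  m10: 001-10,00101-
  m11: 0-10-1,00101-
  m12: 0011-0 ←essential
  m14: 0-1110,001-10,0011-0
  m23: --0111 ←essential
  m24: 01100- ←essential
  m27: 0-10-1 ←essential
  m29: 011-01 ←essential
  m30: 0-1110 ←essential
  m34: 1-0010,100-10
  m38: 100-10,10011-
  m39: --0111,10-111,10011-
  m45: 101-01,1011-1
  m47: 10-111,1011-1
  m48: 110-00,1100-0
  m50: 1-0010,1100-0,11001-
  m51: 110-11,11001-
  m52: 110-00 ←essential
  m55: --0111,110-11
Essential: --0111, 0-10-1, 0-1110, 00000-, 0011-0, 011-01, 01100-, 110-00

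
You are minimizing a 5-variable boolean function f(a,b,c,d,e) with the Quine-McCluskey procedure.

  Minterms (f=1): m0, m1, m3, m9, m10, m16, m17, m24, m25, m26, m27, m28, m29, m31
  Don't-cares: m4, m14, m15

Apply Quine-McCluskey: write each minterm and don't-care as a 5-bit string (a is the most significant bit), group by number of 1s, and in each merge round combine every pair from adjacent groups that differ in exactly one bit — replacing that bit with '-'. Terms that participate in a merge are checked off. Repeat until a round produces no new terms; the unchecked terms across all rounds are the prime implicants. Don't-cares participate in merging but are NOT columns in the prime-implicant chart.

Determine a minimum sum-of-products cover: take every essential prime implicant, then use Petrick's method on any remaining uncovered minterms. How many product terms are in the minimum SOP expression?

6

size-2^0 implicants → 00000(✓)  00001(✓)  00011(✓)  00100(✓)  01001(✓)  01010(✓)  01110(✓)  01111(✓)  10000(✓)  10001(✓)  11000(✓)  11001(✓)  11010(✓)  11011(✓)  11100(✓)  11101(✓)  11111(✓)
size-2^1 implicants → -0000(✓)  -0001(✓)  -1001(✓)  -1010  -1111  0-001(✓)  00-00  000-1  0000-(✓)  01-10  0111-  1-000(✓)  1-001(✓)  1000-(✓)  11-00(✓)  11-01(✓)  11-11(✓)  110-0(✓)  110-1(✓)  1100-(✓)  1101-(✓)  111-1(✓)  1110-(✓)
size-2^2 implicants → --001  -000-  1-00-  11--1  11-0-  110--
Unchecked terms (primes): --001, -000-, -1010, -1111, 00-00, 000-1, 01-10, 0111-, 1-00-, 11--1, 11-0-, 110--
Minterm coverage:
  m0 ⊆ -000-,00-00
  m1 ⊆ --001,-000-,000-1
  m3 ⊆ 000-1 [E]
  m9 ⊆ --001 [E]
  m10 ⊆ -1010,01-10
  m16 ⊆ -000-,1-00-
  m17 ⊆ --001,-000-,1-00-
  m24 ⊆ 1-00-,11-0-,110--
  m25 ⊆ --001,1-00-,11--1,11-0-,110--
  m26 ⊆ -1010,110--
  m27 ⊆ 11--1,110--
  m28 ⊆ 11-0- [E]
  m29 ⊆ 11--1,11-0-
  m31 ⊆ -1111,11--1
E = {--001, 000-1, 11-0-}
Petrick residual → -000-, -1010, 11--1
Cover = c'd'e + b'c'd' + bc'de' + a'b'c'e + abe + abd'  |cover|=6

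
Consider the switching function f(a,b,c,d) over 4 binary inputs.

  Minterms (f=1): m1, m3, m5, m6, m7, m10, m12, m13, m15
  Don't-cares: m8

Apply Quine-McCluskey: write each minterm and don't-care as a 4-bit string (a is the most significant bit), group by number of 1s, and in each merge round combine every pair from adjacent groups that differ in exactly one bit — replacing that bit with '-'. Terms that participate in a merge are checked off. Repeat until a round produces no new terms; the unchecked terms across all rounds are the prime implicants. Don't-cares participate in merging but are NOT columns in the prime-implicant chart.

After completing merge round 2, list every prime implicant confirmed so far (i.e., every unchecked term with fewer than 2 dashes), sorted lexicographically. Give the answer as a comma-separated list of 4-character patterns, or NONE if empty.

011-, 1-00, 10-0, 110-

Round 0: 0001✓ 0011✓ 0101✓ 0110✓ 0111✓ 1000✓ 1010✓ 1100✓ 1101✓ 1111✓
Round 1: -101✓ -111✓ 0-01✓ 0-11✓ 00-1✓ 01-1✓ 011- 1-00 10-0 11-1✓ 110-
Round 2: -1-1 0--1
PIs = {-1-1, 0--1, 011-, 1-00, 10-0, 110-}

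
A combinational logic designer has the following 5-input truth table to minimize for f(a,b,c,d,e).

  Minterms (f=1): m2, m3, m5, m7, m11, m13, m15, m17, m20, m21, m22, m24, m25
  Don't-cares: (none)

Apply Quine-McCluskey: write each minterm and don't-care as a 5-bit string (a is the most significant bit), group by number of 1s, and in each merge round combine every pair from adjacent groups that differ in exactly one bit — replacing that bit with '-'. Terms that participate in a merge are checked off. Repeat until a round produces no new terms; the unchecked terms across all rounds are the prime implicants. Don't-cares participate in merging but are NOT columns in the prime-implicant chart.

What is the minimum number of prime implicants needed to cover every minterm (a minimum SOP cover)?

size-2^0 implicants → 00010(✓)  00011(✓)  00101(✓)  00111(✓)  01011(✓)  01101(✓)  01111(✓)  10001(✓)  10100(✓)  10101(✓)  10110(✓)  11000(✓)  11001(✓)
size-2^1 implicants → -0101  0-011(✓)  0-101(✓)  0-111(✓)  00-11(✓)  0001-  001-1(✓)  01-11(✓)  011-1(✓)  1-001  10-01  101-0  1010-  1100-
size-2^2 implicants → 0--11  0-1-1
Unchecked terms (primes): -0101, 0--11, 0-1-1, 0001-, 1-001, 10-01, 101-0, 1010-, 1100-
Minterm coverage:
  m2 ⊆ 0001- [E]
  m3 ⊆ 0--11,0001-
  m5 ⊆ -0101,0-1-1
  m7 ⊆ 0--11,0-1-1
  m11 ⊆ 0--11 [E]
  m13 ⊆ 0-1-1 [E]
  m15 ⊆ 0--11,0-1-1
  m17 ⊆ 1-001,10-01
  m20 ⊆ 101-0,1010-
  m21 ⊆ -0101,10-01,1010-
  m22 ⊆ 101-0 [E]
  m24 ⊆ 1100- [E]
  m25 ⊆ 1-001,1100-
E = {0--11, 0-1-1, 0001-, 101-0, 1100-}
Petrick residual → 10-01
Cover = a'de + a'ce + a'b'c'd + ab'd'e + ab'ce' + abc'd'  |cover|=6

6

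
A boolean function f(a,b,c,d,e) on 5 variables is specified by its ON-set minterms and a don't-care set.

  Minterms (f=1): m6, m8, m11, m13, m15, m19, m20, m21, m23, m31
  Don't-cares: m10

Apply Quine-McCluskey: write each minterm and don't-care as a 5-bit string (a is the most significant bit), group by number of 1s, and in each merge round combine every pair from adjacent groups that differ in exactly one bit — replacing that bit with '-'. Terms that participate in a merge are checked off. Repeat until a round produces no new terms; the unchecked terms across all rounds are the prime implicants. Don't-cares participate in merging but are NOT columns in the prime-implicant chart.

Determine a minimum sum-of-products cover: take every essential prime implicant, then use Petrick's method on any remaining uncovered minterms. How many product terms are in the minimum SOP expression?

[col 0] 00110, 01000*, 01010*, 01011*, 01101*, 01111*, 10011*, 10100*, 10101*, 10111*, 11111*
[col 1] -1111, 01-11, 010-0, 0101-, 011-1, 1-111, 10-11, 101-1, 1010-
Prime implicants: -1111, 00110, 01-11, 010-0, 0101-, 011-1, 1-111, 10-11, 101-1, 1010-
PI chart (minterm → PIs covering it):
  6 | 00110  (sole → essential)
  8 | 010-0  (sole → essential)
  11 | 01-11,0101-
  13 | 011-1  (sole → essential)
  15 | -1111,01-11,011-1
  19 | 10-11  (sole → essential)
  20 | 1010-  (sole → essential)
  21 | 101-1,1010-
  23 | 1-111,10-11,101-1
  31 | -1111,1-111
Essential prime implicants: 00110, 010-0, 011-1, 10-11, 1010-
Petrick residual → -1111, 01-11
Minimum SOP uses 7 PIs: bcde + a'b'cde' + a'bde + a'bc'e' + a'bce + ab'de + ab'cd'

7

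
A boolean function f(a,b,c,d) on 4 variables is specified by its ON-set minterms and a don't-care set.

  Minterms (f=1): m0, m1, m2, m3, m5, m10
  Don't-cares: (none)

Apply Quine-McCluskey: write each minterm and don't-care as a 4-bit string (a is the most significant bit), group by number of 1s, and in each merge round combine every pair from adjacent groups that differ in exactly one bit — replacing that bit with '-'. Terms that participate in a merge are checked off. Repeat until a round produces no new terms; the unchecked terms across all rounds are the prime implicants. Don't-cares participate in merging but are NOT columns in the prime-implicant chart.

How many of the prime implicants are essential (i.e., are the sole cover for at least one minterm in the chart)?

[col 0] 0000*, 0001*, 0010*, 0011*, 0101*, 1010*
[col 1] -010, 0-01, 00-0*, 00-1*, 000-*, 001-*
[col 2] 00--
Prime implicants: -010, 0-01, 00--
PI chart (minterm → PIs covering it):
  0 | 00--  (sole → essential)
  1 | 0-01,00--
  2 | -010,00--
  3 | 00--  (sole → essential)
  5 | 0-01  (sole → essential)
  10 | -010  (sole → essential)
Essential prime implicants: -010, 0-01, 00--

3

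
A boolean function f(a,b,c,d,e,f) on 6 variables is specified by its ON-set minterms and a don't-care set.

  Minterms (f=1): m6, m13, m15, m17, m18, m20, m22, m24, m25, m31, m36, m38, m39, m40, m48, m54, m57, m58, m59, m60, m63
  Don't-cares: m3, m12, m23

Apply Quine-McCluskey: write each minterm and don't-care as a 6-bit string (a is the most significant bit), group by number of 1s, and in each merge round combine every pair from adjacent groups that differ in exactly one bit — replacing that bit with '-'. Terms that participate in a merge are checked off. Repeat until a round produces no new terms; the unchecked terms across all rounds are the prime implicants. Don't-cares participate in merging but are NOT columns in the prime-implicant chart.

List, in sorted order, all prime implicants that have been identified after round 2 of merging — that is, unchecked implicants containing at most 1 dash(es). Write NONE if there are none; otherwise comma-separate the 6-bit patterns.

-11001, -11111, 0-1111, 000011, 0011-1, 00110-, 01-001, 01-111, 010-10, 0101-0, 01011-, 01100-, 1001-0, 10011-, 101000, 110000, 111-11, 1110-1, 11101-, 111100

size-2^0 implicants → 000011  000110(✓)  001100(✓)  001101(✓)  001111(✓)  010001(✓)  010010(✓)  010100(✓)  010110(✓)  010111(✓)  011000(✓)  011001(✓)  011111(✓)  100100(✓)  100110(✓)  100111(✓)  101000  110000  110110(✓)  111001(✓)  111010(✓)  111011(✓)  111100  111111(✓)
size-2^1 implicants → -00110(✓)  -10110(✓)  -11001  -11111  0-0110(✓)  0-1111  0011-1  00110-  01-001  01-111  010-10  0101-0  01011-  01100-  1-0110(✓)  1001-0  10011-  111-11  1110-1  11101-
size-2^2 implicants → --0110
Unchecked terms (primes): --0110, -11001, -11111, 0-1111, 000011, 0011-1, 00110-, 01-001, 01-111, 010-10, 0101-0, 01011-, 01100-, 1001-0, 10011-, 101000, 110000, 111-11, 1110-1, 11101-, 111100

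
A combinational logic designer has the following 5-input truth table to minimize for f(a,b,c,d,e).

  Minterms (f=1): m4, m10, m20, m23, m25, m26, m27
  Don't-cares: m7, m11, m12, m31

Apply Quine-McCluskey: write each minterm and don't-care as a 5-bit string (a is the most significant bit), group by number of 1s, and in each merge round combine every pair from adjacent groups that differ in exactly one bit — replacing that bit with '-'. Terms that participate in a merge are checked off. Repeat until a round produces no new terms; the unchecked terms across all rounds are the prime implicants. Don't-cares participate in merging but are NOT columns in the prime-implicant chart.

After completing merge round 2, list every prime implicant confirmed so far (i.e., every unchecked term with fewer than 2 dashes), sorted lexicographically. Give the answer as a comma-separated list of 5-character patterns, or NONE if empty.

-0100, -0111, 0-100, 1-111, 11-11, 110-1

size-2^0 implicants → 00100(✓)  00111(✓)  01010(✓)  01011(✓)  01100(✓)  10100(✓)  10111(✓)  11001(✓)  11010(✓)  11011(✓)  11111(✓)
size-2^1 implicants → -0100  -0111  -1010(✓)  -1011(✓)  0-100  0101-(✓)  1-111  11-11  110-1  1101-(✓)
size-2^2 implicants → -101-
Unchecked terms (primes): -0100, -0111, -101-, 0-100, 1-111, 11-11, 110-1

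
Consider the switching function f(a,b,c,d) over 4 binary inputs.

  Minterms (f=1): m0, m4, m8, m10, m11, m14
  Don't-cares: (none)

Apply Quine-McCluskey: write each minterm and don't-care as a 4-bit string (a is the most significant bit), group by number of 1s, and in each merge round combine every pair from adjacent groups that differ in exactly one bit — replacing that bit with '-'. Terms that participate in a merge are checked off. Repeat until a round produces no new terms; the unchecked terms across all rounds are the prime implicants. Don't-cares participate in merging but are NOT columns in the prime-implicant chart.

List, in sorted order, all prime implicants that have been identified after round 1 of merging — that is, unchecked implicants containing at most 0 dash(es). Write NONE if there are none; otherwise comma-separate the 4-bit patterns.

size-2^0 implicants → 0000(✓)  0100(✓)  1000(✓)  1010(✓)  1011(✓)  1110(✓)
size-2^1 implicants → -000  0-00  1-10  10-0  101-
Unchecked terms (primes): -000, 0-00, 1-10, 10-0, 101-

NONE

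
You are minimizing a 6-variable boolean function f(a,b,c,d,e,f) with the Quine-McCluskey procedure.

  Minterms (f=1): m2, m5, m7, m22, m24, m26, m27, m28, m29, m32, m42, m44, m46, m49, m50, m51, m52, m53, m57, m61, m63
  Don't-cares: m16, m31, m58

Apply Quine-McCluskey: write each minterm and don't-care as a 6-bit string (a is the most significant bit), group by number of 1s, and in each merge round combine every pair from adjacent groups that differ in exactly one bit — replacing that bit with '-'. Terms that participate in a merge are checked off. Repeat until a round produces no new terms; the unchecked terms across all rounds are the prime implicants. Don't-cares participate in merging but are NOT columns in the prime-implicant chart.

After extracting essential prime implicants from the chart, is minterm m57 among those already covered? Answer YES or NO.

size-2^0 implicants → 000010  000101(✓)  000111(✓)  010000(✓)  010110  011000(✓)  011010(✓)  011011(✓)  011100(✓)  011101(✓)  011111(✓)  100000  101010(✓)  101100(✓)  101110(✓)  110001(✓)  110010(✓)  110011(✓)  110100(✓)  110101(✓)  111001(✓)  111010(✓)  111101(✓)  111111(✓)
size-2^1 implicants → -11010  -11101(✓)  -11111(✓)  0001-1  01-000  011-00  011-11  0110-0  01101-  0111-1(✓)  01110-  1-1010  101-10  1011-0  11-001(✓)  11-010  11-101(✓)  110-01(✓)  1100-1  11001-  11010-  111-01(✓)  1111-1(✓)
size-2^2 implicants → -111-1  11--01
Unchecked terms (primes): -11010, -111-1, 000010, 0001-1, 01-000, 010110, 011-00, 011-11, 0110-0, 01101-, 01110-, 1-1010, 100000, 101-10, 1011-0, 11--01, 11-010, 1100-1, 11001-, 11010-
Minterm coverage:
  m2 ⊆ 000010 [E]
  m5 ⊆ 0001-1 [E]
  m7 ⊆ 0001-1 [E]
  m22 ⊆ 010110 [E]
  m24 ⊆ 01-000,011-00,0110-0
  m26 ⊆ -11010,0110-0,01101-
  m27 ⊆ 011-11,01101-
  m28 ⊆ 011-00,01110-
  m29 ⊆ -111-1,01110-
  m32 ⊆ 100000 [E]
  m42 ⊆ 1-1010,101-10
  m44 ⊆ 1011-0 [E]
  m46 ⊆ 101-10,1011-0
  m49 ⊆ 11--01,1100-1
  m50 ⊆ 11-010,11001-
  m51 ⊆ 1100-1,11001-
  m52 ⊆ 11010- [E]
  m53 ⊆ 11--01,11010-
  m57 ⊆ 11--01 [E]
  m61 ⊆ -111-1,11--01
  m63 ⊆ -111-1 [E]
E = {-111-1, 000010, 0001-1, 010110, 100000, 1011-0, 11--01, 11010-}

YES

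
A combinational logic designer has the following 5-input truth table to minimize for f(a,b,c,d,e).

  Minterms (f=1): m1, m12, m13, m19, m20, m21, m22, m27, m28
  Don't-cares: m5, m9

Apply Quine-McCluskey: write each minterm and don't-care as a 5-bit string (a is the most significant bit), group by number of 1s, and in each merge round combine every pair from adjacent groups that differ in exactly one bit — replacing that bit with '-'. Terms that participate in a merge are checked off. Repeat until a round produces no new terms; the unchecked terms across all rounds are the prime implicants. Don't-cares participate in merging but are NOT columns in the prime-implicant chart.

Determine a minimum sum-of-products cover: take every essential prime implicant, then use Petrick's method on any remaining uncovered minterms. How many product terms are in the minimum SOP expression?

5

Round 0: 00001✓ 00101✓ 01001✓ 01100✓ 01101✓ 10011✓ 10100✓ 10101✓ 10110✓ 11011✓ 11100✓
Round 1: -0101 -1100 0-001✓ 0-101✓ 00-01✓ 01-01✓ 0110- 1-011 1-100 101-0 1010-
Round 2: 0--01
PIs = {-0101, -1100, 0--01, 0110-, 1-011, 1-100, 101-0, 1010-}
Coverage chart:
  m1: 0--01 ←essential
  m12: -1100,0110-
  m13: 0--01,0110-
  m19: 1-011 ←essential
  m20: 1-100,101-0,1010-
  m21: -0101,1010-
  m22: 101-0 ←essential
  m27: 1-011 ←essential
  m28: -1100,1-100
Essential: 0--01, 1-011, 101-0
Petrick residual → -0101, -1100
Min cover (5 terms): b'cd'e + bcd'e' + a'd'e + ac'de + ab'ce'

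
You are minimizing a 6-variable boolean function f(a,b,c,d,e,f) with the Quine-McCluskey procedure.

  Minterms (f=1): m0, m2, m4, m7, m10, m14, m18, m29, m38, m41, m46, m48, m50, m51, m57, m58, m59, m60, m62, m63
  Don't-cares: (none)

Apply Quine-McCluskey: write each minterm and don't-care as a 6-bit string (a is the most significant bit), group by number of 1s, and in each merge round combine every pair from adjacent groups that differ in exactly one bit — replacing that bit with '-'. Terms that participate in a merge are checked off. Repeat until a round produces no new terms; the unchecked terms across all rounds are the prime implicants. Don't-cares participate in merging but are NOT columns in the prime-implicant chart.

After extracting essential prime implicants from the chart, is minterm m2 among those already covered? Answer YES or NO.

size-2^0 implicants → 000000(✓)  000010(✓)  000100(✓)  000111  001010(✓)  001110(✓)  010010(✓)  011101  100110(✓)  101001(✓)  101110(✓)  110000(✓)  110010(✓)  110011(✓)  111001(✓)  111010(✓)  111011(✓)  111100(✓)  111110(✓)  111111(✓)
size-2^1 implicants → -01110  -10010  0-0010  00-010  000-00  0000-0  001-10  1-1001  1-1110  10-110  11-010(✓)  11-011(✓)  1100-0  11001-(✓)  111-10(✓)  111-11(✓)  1110-1  11101-(✓)  1111-0  11111-(✓)
size-2^2 implicants → 11-01-  111-1-
Unchecked terms (primes): -01110, -10010, 0-0010, 00-010, 000-00, 0000-0, 000111, 001-10, 011101, 1-1001, 1-1110, 10-110, 11-01-, 1100-0, 111-1-, 1110-1, 1111-0
Minterm coverage:
  m0 ⊆ 000-00,0000-0
  m2 ⊆ 0-0010,00-010,0000-0
  m4 ⊆ 000-00 [E]
  m7 ⊆ 000111 [E]
  m10 ⊆ 00-010,001-10
  m14 ⊆ -01110,001-10
  m18 ⊆ -10010,0-0010
  m29 ⊆ 011101 [E]
  m38 ⊆ 10-110 [E]
  m41 ⊆ 1-1001 [E]
  m46 ⊆ -01110,1-1110,10-110
  m48 ⊆ 1100-0 [E]
  m50 ⊆ -10010,11-01-,1100-0
  m51 ⊆ 11-01- [E]
  m57 ⊆ 1-1001,1110-1
  m58 ⊆ 11-01-,111-1-
  m59 ⊆ 11-01-,111-1-,1110-1
  m60 ⊆ 1111-0 [E]
  m62 ⊆ 1-1110,111-1-,1111-0
  m63 ⊆ 111-1- [E]
E = {000-00, 000111, 011101, 1-1001, 10-110, 11-01-, 1100-0, 111-1-, 1111-0}

NO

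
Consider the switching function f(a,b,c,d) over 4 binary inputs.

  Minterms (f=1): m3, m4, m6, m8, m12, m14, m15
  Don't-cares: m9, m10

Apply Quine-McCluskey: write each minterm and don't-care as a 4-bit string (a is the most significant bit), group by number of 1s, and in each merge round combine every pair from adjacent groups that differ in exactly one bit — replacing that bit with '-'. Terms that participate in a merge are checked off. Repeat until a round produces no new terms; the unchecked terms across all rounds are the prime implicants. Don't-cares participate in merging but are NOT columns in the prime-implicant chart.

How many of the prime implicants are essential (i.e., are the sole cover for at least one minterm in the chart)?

3

[col 0] 0011, 0100*, 0110*, 1000*, 1001*, 1010*, 1100*, 1110*, 1111*
[col 1] -100*, -110*, 01-0*, 1-00*, 1-10*, 10-0*, 100-, 11-0*, 111-
[col 2] -1-0, 1--0
Prime implicants: -1-0, 0011, 1--0, 100-, 111-
PI chart (minterm → PIs covering it):
  3 | 0011  (sole → essential)
  4 | -1-0  (sole → essential)
  6 | -1-0  (sole → essential)
  8 | 1--0,100-
  12 | -1-0,1--0
  14 | -1-0,1--0,111-
  15 | 111-  (sole → essential)
Essential prime implicants: -1-0, 0011, 111-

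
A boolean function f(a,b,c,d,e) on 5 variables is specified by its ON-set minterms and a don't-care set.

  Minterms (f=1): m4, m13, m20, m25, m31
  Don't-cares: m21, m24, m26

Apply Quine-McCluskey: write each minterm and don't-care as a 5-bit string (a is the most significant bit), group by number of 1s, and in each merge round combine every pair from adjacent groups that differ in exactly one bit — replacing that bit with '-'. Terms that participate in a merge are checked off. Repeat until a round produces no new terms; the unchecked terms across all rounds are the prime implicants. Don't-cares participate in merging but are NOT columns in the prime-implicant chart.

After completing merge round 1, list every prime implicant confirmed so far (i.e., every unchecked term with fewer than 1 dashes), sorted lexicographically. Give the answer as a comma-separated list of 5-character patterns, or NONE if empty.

01101, 11111

size-2^0 implicants → 00100(✓)  01101  10100(✓)  10101(✓)  11000(✓)  11001(✓)  11010(✓)  11111
size-2^1 implicants → -0100  1010-  110-0  1100-
Unchecked terms (primes): -0100, 01101, 1010-, 110-0, 1100-, 11111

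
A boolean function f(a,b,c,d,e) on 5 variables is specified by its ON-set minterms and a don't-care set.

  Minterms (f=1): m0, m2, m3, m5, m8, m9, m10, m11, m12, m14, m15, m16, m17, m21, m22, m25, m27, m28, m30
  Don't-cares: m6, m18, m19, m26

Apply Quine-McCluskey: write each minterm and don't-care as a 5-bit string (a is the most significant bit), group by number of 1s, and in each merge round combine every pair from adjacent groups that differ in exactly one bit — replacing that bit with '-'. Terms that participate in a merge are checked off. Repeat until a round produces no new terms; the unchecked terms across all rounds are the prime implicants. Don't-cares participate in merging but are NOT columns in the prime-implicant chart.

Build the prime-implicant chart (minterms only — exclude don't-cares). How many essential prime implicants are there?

5

size-2^0 implicants → 00000(✓)  00010(✓)  00011(✓)  00101(✓)  00110(✓)  01000(✓)  01001(✓)  01010(✓)  01011(✓)  01100(✓)  01110(✓)  01111(✓)  10000(✓)  10001(✓)  10010(✓)  10011(✓)  10101(✓)  10110(✓)  11001(✓)  11010(✓)  11011(✓)  11100(✓)  11110(✓)
size-2^1 implicants → -0000(✓)  -0010(✓)  -0011(✓)  -0101  -0110(✓)  -1001(✓)  -1010(✓)  -1011(✓)  -1100(✓)  -1110(✓)  0-000(✓)  0-010(✓)  0-011(✓)  0-110(✓)  00-10(✓)  000-0(✓)  0001-(✓)  01-00(✓)  01-10(✓)  01-11(✓)  010-0(✓)  010-1(✓)  0100-(✓)  0101-(✓)  011-0(✓)  0111-(✓)  1-001(✓)  1-010(✓)  1-011(✓)  1-110(✓)  10-01  10-10(✓)  100-0(✓)  100-1(✓)  1000-(✓)  1001-(✓)  11-10(✓)  110-1(✓)  1101-(✓)  111-0(✓)
size-2^2 implicants → --010(✓)  --011(✓)  --110(✓)  -0-10(✓)  -00-0  -001-(✓)  -1-10(✓)  -10-1  -101-(✓)  -11-0  0--10(✓)  0-0-0  0-01-(✓)  01--0  01-1-  010--  1--10(✓)  1-0-1  1-01-(✓)  100--
size-2^3 implicants → ---10  --01-
Unchecked terms (primes): ---10, --01-, -00-0, -0101, -10-1, -11-0, 0-0-0, 01--0, 01-1-, 010--, 1-0-1, 10-01, 100--
Minterm coverage:
  m0 ⊆ -00-0,0-0-0
  m2 ⊆ ---10,--01-,-00-0,0-0-0
  m3 ⊆ --01- [E]
  m5 ⊆ -0101 [E]
  m8 ⊆ 0-0-0,01--0,010--
  m9 ⊆ -10-1,010--
  m10 ⊆ ---10,--01-,0-0-0,01--0,01-1-,010--
  m11 ⊆ --01-,-10-1,01-1-,010--
  m12 ⊆ -11-0,01--0
  m14 ⊆ ---10,-11-0,01--0,01-1-
  m15 ⊆ 01-1- [E]
  m16 ⊆ -00-0,100--
  m17 ⊆ 1-0-1,10-01,100--
  m21 ⊆ -0101,10-01
  m22 ⊆ ---10 [E]
  m25 ⊆ -10-1,1-0-1
  m27 ⊆ --01-,-10-1,1-0-1
  m28 ⊆ -11-0 [E]
  m30 ⊆ ---10,-11-0
E = {---10, --01-, -0101, -11-0, 01-1-}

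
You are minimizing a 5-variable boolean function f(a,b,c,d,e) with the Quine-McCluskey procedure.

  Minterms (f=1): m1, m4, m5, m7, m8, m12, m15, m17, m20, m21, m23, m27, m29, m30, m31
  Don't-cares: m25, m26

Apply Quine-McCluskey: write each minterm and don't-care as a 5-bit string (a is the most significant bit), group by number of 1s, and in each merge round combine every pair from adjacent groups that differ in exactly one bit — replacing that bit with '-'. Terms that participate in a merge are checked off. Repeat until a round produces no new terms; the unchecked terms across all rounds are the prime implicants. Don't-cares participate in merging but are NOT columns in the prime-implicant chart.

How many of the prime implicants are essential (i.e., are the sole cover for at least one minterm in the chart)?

5

size-2^0 implicants → 00001(✓)  00100(✓)  00101(✓)  00111(✓)  01000(✓)  01100(✓)  01111(✓)  10001(✓)  10100(✓)  10101(✓)  10111(✓)  11001(✓)  11010(✓)  11011(✓)  11101(✓)  11110(✓)  11111(✓)
size-2^1 implicants → -0001(✓)  -0100(✓)  -0101(✓)  -0111(✓)  -1111(✓)  0-100  0-111(✓)  00-01(✓)  001-1(✓)  0010-(✓)  01-00  1-001(✓)  1-101(✓)  1-111(✓)  10-01(✓)  101-1(✓)  1010-(✓)  11-01(✓)  11-10(✓)  11-11(✓)  110-1(✓)  1101-(✓)  111-1(✓)  1111-(✓)
size-2^2 implicants → --111  -0-01  -01-1  -010-  1--01  1-1-1  11--1  11-1-
Unchecked terms (primes): --111, -0-01, -01-1, -010-, 0-100, 01-00, 1--01, 1-1-1, 11--1, 11-1-
Minterm coverage:
  m1 ⊆ -0-01 [E]
  m4 ⊆ -010-,0-100
  m5 ⊆ -0-01,-01-1,-010-
  m7 ⊆ --111,-01-1
  m8 ⊆ 01-00 [E]
  m12 ⊆ 0-100,01-00
  m15 ⊆ --111 [E]
  m17 ⊆ -0-01,1--01
  m20 ⊆ -010- [E]
  m21 ⊆ -0-01,-01-1,-010-,1--01,1-1-1
  m23 ⊆ --111,-01-1,1-1-1
  m27 ⊆ 11--1,11-1-
  m29 ⊆ 1--01,1-1-1,11--1
  m30 ⊆ 11-1- [E]
  m31 ⊆ --111,1-1-1,11--1,11-1-
E = {--111, -0-01, -010-, 01-00, 11-1-}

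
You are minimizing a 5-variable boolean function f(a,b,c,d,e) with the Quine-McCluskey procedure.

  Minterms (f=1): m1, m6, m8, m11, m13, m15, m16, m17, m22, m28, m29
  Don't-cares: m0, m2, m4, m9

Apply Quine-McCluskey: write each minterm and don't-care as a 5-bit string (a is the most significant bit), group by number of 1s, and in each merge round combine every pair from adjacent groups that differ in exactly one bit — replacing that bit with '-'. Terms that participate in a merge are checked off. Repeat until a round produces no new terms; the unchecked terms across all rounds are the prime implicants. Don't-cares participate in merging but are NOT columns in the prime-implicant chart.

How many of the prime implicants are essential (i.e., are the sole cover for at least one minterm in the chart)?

Round 0: 00000✓ 00001✓ 00010✓ 00100✓ 00110✓ 01000✓ 01001✓ 01011✓ 01101✓ 01111✓ 10000✓ 10001✓ 10110✓ 11100✓ 11101✓
Round 1: -0000✓ -0001✓ -0110 -1101 0-000✓ 0-001✓ 00-00✓ 00-10✓ 000-0✓ 0000-✓ 001-0✓ 01-01✓ 01-11✓ 010-1✓ 0100-✓ 011-1✓ 1000-✓ 1110-
Round 2: -000- 0-00- 00--0 01--1
PIs = {-000-, -0110, -1101, 0-00-, 00--0, 01--1, 1110-}
Coverage chart:
  m1: -000-,0-00-
  m6: -0110,00--0
  m8: 0-00- ←essential
  m11: 01--1 ←essential
  m13: -1101,01--1
  m15: 01--1 ←essential
  m16: -000- ←essential
  m17: -000- ←essential
  m22: -0110 ←essential
  m28: 1110- ←essential
  m29: -1101,1110-
Essential: -000-, -0110, 0-00-, 01--1, 1110-

5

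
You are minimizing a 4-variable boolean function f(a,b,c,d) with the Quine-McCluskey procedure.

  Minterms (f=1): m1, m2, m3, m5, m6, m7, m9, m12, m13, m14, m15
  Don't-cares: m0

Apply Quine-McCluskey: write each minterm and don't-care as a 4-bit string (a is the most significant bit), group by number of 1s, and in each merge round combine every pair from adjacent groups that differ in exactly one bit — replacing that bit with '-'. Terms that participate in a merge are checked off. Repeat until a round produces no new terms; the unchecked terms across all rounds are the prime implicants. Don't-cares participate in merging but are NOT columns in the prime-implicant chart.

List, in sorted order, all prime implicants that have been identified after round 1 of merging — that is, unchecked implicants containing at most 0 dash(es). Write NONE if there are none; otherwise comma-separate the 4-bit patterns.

NONE

[col 0] 0000*, 0001*, 0010*, 0011*, 0101*, 0110*, 0111*, 1001*, 1100*, 1101*, 1110*, 1111*
[col 1] -001*, -101*, -110*, -111*, 0-01*, 0-10*, 0-11*, 00-0*, 00-1*, 000-*, 001-*, 01-1*, 011-*, 1-01*, 11-0*, 11-1*, 110-*, 111-*
[col 2] --01, -1-1, -11-, 0--1, 0-1-, 00--, 11--
Prime implicants: --01, -1-1, -11-, 0--1, 0-1-, 00--, 11--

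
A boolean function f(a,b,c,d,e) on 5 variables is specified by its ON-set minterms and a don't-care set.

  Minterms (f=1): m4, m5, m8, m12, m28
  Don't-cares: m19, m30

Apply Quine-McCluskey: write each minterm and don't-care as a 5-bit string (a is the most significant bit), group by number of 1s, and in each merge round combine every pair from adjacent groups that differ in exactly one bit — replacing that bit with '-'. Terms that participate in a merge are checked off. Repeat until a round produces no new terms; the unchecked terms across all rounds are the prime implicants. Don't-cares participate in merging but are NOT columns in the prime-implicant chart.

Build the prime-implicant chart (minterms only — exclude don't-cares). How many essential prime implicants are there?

[col 0] 00100*, 00101*, 01000*, 01100*, 10011, 11100*, 11110*
[col 1] -1100, 0-100, 0010-, 01-00, 111-0
Prime implicants: -1100, 0-100, 0010-, 01-00, 10011, 111-0
PI chart (minterm → PIs covering it):
  4 | 0-100,0010-
  5 | 0010-  (sole → essential)
  8 | 01-00  (sole → essential)
  12 | -1100,0-100,01-00
  28 | -1100,111-0
Essential prime implicants: 0010-, 01-00

2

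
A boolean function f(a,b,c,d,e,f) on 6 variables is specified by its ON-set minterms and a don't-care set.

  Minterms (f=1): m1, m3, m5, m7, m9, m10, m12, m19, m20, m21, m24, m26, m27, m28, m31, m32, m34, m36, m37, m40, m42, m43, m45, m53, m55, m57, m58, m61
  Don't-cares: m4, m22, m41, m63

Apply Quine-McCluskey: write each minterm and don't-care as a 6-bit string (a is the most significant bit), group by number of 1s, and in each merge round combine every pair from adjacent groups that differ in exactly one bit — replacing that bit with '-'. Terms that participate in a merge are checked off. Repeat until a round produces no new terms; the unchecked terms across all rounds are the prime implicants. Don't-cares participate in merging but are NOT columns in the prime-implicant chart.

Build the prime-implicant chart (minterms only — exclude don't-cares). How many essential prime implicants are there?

[col 0] 000001*, 000011*, 000100*, 000101*, 000111*, 001001*, 001010*, 001100*, 010011*, 010100*, 010101*, 010110*, 011000*, 011010*, 011011*, 011100*, 011111*, 100000*, 100010*, 100100*, 100101*, 101000*, 101001*, 101010*, 101011*, 101101*, 110101*, 110111*, 111001*, 111010*, 111101*, 111111*
[col 1] -00100*, -00101*, -01001, -01010*, -10101*, -11010*, -11111, 0-0011, 0-0100*, 0-0101*, 0-1010*, 0-1100*, 00-001, 00-100*, 000-01*, 000-11*, 0000-1*, 0001-1*, 00010-*, 01-011, 01-100*, 0101-0, 01010-*, 011-00, 011-11, 0110-0, 01101-, 1-0101*, 1-1001*, 1-1010*, 1-1101*, 10-000*, 10-010*, 10-101*, 100-00, 1000-0*, 10010-*, 101-01*, 1010-0*, 1010-1*, 10100-*, 10101-*, 11-101*, 11-111*, 1101-1*, 111-01*, 1111-1*
[col 2] --0101, --1010, -0010-, 0--100, 0-010-, 000--1, 1--101, 1-1-01, 10-0-0, 1010--, 11-1-1
Prime implicants: --0101, --1010, -0010-, -01001, -11111, 0--100, 0-0011, 0-010-, 00-001, 000--1, 01-011, 0101-0, 011-00, 011-11, 0110-0, 01101-, 1--101, 1-1-01, 10-0-0, 100-00, 1010--, 11-1-1
PI chart (minterm → PIs covering it):
  1 | 00-001,000--1
  3 | 0-0011,000--1
  5 | --0101,-0010-,0-010-,000--1
  7 | 000--1  (sole → essential)
  9 | -01001,00-001
  10 | --1010  (sole → essential)
  12 | 0--100  (sole → essential)
  19 | 0-0011,01-011
  20 | 0--100,0-010-,0101-0
  21 | --0101,0-010-
  24 | 011-00,0110-0
  26 | --1010,0110-0,01101-
  27 | 01-011,011-11,01101-
  28 | 0--100,011-00
  31 | -11111,011-11
  32 | 10-0-0,100-00
  34 | 10-0-0  (sole → essential)
  36 | -0010-,100-00
  37 | --0101,-0010-,1--101
  40 | 10-0-0,1010--
  42 | --1010,10-0-0,1010--
  43 | 1010--  (sole → essential)
  45 | 1--101,1-1-01
  53 | --0101,1--101,11-1-1
  55 | 11-1-1  (sole → essential)
  57 | 1-1-01  (sole → essential)
  58 | --1010  (sole → essential)
  61 | 1--101,1-1-01,11-1-1
Essential prime implicants: --1010, 0--100, 000--1, 1-1-01, 10-0-0, 1010--, 11-1-1

7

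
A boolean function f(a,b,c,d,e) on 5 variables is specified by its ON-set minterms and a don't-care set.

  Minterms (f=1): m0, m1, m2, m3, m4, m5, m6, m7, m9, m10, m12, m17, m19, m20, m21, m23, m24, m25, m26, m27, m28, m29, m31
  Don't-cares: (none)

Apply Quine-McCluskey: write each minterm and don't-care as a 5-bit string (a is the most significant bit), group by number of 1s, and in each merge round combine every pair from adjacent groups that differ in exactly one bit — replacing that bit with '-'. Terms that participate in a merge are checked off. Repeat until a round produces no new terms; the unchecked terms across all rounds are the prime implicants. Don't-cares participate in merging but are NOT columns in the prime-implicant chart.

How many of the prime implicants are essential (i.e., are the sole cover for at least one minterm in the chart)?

4

size-2^0 implicants → 00000(✓)  00001(✓)  00010(✓)  00011(✓)  00100(✓)  00101(✓)  00110(✓)  00111(✓)  01001(✓)  01010(✓)  01100(✓)  10001(✓)  10011(✓)  10100(✓)  10101(✓)  10111(✓)  11000(✓)  11001(✓)  11010(✓)  11011(✓)  11100(✓)  11101(✓)  11111(✓)
size-2^1 implicants → -0001(✓)  -0011(✓)  -0100(✓)  -0101(✓)  -0111(✓)  -1001(✓)  -1010  -1100(✓)  0-001(✓)  0-010  0-100(✓)  00-00(✓)  00-01(✓)  00-10(✓)  00-11(✓)  000-0(✓)  000-1(✓)  0000-(✓)  0001-(✓)  001-0(✓)  001-1(✓)  0010-(✓)  0011-(✓)  1-001(✓)  1-011(✓)  1-100(✓)  1-101(✓)  1-111(✓)  10-01(✓)  10-11(✓)  100-1(✓)  101-1(✓)  1010-(✓)  11-00(✓)  11-01(✓)  11-11(✓)  110-0(✓)  110-1(✓)  1100-(✓)  1101-(✓)  111-1(✓)  1110-(✓)
size-2^2 implicants → --001  --100  -0-01(✓)  -0-11(✓)  -00-1(✓)  -01-1(✓)  -010-  00--0(✓)  00--1(✓)  00-0-(✓)  00-1-(✓)  000--(✓)  001--(✓)  1--01(✓)  1--11(✓)  1-0-1(✓)  1-1-1(✓)  1-10-  10--1(✓)  11--1(✓)  11-0-  110--
size-2^3 implicants → -0--1  00---  1---1
Unchecked terms (primes): --001, --100, -0--1, -010-, -1010, 0-010, 00---, 1---1, 1-10-, 11-0-, 110--
Minterm coverage:
  m0 ⊆ 00--- [E]
  m1 ⊆ --001,-0--1,00---
  m2 ⊆ 0-010,00---
  m3 ⊆ -0--1,00---
  m4 ⊆ --100,-010-,00---
  m5 ⊆ -0--1,-010-,00---
  m6 ⊆ 00--- [E]
  m7 ⊆ -0--1,00---
  m9 ⊆ --001 [E]
  m10 ⊆ -1010,0-010
  m12 ⊆ --100 [E]
  m17 ⊆ --001,-0--1,1---1
  m19 ⊆ -0--1,1---1
  m20 ⊆ --100,-010-,1-10-
  m21 ⊆ -0--1,-010-,1---1,1-10-
  m23 ⊆ -0--1,1---1
  m24 ⊆ 11-0-,110--
  m25 ⊆ --001,1---1,11-0-,110--
  m26 ⊆ -1010,110--
  m27 ⊆ 1---1,110--
  m28 ⊆ --100,1-10-,11-0-
  m29 ⊆ 1---1,1-10-,11-0-
  m31 ⊆ 1---1 [E]
E = {--001, --100, 00---, 1---1}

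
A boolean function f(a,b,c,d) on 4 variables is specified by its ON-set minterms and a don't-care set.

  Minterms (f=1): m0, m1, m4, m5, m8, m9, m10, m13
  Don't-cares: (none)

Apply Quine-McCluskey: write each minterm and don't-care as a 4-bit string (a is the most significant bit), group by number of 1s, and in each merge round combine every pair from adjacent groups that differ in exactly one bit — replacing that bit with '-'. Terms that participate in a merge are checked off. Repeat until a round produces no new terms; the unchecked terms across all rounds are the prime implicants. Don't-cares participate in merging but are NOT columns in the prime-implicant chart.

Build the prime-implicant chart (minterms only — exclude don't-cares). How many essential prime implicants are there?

3

size-2^0 implicants → 0000(✓)  0001(✓)  0100(✓)  0101(✓)  1000(✓)  1001(✓)  1010(✓)  1101(✓)
size-2^1 implicants → -000(✓)  -001(✓)  -101(✓)  0-00(✓)  0-01(✓)  000-(✓)  010-(✓)  1-01(✓)  10-0  100-(✓)
size-2^2 implicants → --01  -00-  0-0-
Unchecked terms (primes): --01, -00-, 0-0-, 10-0
Minterm coverage:
  m0 ⊆ -00-,0-0-
  m1 ⊆ --01,-00-,0-0-
  m4 ⊆ 0-0- [E]
  m5 ⊆ --01,0-0-
  m8 ⊆ -00-,10-0
  m9 ⊆ --01,-00-
  m10 ⊆ 10-0 [E]
  m13 ⊆ --01 [E]
E = {--01, 0-0-, 10-0}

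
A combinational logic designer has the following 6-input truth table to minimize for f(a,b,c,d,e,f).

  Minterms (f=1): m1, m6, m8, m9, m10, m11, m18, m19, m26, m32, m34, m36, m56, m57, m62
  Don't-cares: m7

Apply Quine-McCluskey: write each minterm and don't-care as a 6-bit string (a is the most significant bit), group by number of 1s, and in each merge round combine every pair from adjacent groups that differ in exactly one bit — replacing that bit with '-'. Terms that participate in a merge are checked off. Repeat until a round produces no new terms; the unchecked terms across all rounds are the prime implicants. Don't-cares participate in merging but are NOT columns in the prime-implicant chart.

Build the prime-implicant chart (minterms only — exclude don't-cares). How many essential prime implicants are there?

8

Round 0: 000001✓ 000110✓ 000111✓ 001000✓ 001001✓ 001010✓ 001011✓ 010010✓ 010011✓ 011010✓ 100000✓ 100010✓ 100100✓ 111000✓ 111001✓ 111110
Round 1: 0-1010 00-001 00011- 0010-0✓ 0010-1✓ 00100-✓ 00101-✓ 01-010 01001- 100-00 1000-0 11100-
Round 2: 0010--
PIs = {0-1010, 00-001, 00011-, 0010--, 01-010, 01001-, 100-00, 1000-0, 11100-, 111110}
Coverage chart:
  m1: 00-001 ←essential
  m6: 00011- ←essential
  m8: 0010-- ←essential
  m9: 00-001,0010--
  m10: 0-1010,0010--
  m11: 0010-- ←essential
  m18: 01-010,01001-
  m19: 01001- ←essential
  m26: 0-1010,01-010
  m32: 100-00,1000-0
  m34: 1000-0 ←essential
  m36: 100-00 ←essential
  m56: 11100- ←essential
  m57: 11100- ←essential
  m62: 111110 ←essential
Essential: 00-001, 00011-, 0010--, 01001-, 100-00, 1000-0, 11100-, 111110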